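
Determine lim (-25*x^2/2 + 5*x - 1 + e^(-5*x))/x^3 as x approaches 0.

Direct substitution gives 0/0.
Apply L'Hôpital: lim (-25*x + 5 - 5*e^(-5*x))/(3*x^2), still 0/0.
Apply L'Hôpital: lim (-25 + 25*e^(-5*x))/(6*x), still 0/0.
After 3 applications of L'Hôpital's rule the quotient is (-125*e^(-5*x))/(6); substituting x = 0 gives -125/6.

-125/6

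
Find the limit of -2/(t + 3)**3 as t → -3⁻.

As t → -3⁻, (t + 3) → 0⁻, so (t + 3)^3 → 0⁻ and -2/(t + 3)^3 → ∞.

∞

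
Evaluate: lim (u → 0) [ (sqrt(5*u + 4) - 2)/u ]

5/4

Substitution gives 0/0. Multiply numerator and denominator by the conjugate √(4 + 5u) + √4.
The numerator becomes (4 + 5u) − 4 = 5u, so the expression simplifies to 5/(√(4 + 5u) + √4).
Letting u → 0 gives 5/(2√4) = 5/4.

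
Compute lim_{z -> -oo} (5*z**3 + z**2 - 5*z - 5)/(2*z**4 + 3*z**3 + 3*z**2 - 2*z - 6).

0

The denominator has degree 4 and the numerator degree 3. Dividing numerator and denominator by z^4 sends every term to 0 except the leading denominator term, so the limit is 0.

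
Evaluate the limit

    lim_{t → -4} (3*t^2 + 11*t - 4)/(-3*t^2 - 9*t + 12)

At t = -4 both the top and bottom vanish — a removable singularity. Factoring out (t + 4) from each leaves (3*t - 1)/(3 - 3*t), which at t = -4 equals -13/15.

-13/15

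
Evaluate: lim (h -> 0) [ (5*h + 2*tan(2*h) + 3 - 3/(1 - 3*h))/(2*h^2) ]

Substitution gives 0/0 (the numerator vanishes to order 2).
Expand each term to order h^2: the coefficient of h^2 in 2·tan(2h) is 0 and in -3·1/(1 - 3h) is -27.
Lower-order terms cancel with the polynomial part, so the numerator is (-27)·h^2 + o(h^2), and the limit is (-27)/(2) = -27/2.

-27/2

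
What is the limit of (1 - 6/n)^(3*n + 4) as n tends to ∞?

e^(-18)

The base → 1 and the exponent → ∞: a 1^∞ form.
Take logarithms: (3n + 4)·ln(1 - 6/n). Since ln(1+u) ~ u for small u, this behaves like (3n)·(-6/n) → -18.
So the limit is e^(-18).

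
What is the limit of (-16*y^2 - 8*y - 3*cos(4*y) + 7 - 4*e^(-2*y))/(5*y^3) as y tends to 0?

Substitution gives 0/0 (the numerator vanishes to order 3).
Expand each term to order y^3: the coefficient of y^3 in -3·cos(4y) is 0 and in -4·e^(-2y) is 16/3.
Lower-order terms cancel with the polynomial part, so the numerator is (16/3)·y^3 + o(y^3), and the limit is (16/3)/(5) = 16/15.

16/15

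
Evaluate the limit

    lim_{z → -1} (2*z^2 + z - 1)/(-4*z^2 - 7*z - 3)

Direct substitution gives 0/0, so factor. Both numerator and denominator have (z + 1) as a factor.
After cancelling, the expression reduces to (2*z - 1)/(-4*z - 3).
Substituting z = -1 gives -3.

-3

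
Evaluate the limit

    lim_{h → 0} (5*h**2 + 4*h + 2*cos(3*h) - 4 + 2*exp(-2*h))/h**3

Substitution gives 0/0; apply L'Hôpital's rule 3 times.
After differentiating numerator and denominator 3 times the quotient is (54*sin(3*h) - 16*e^(-2*h))/(6); at h = 0 this is -8/3.

-8/3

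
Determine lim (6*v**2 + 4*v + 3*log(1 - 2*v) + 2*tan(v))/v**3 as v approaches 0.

Substitution gives 0/0 (the numerator vanishes to order 3).
Expand each term to order v^3: the coefficient of v^3 in 3·ln(1 - 2v) is -8 and in 2·tan(v) is 2/3.
Lower-order terms cancel with the polynomial part, so the numerator is (-22/3)·v^3 + o(v^3), and the limit is (-22/3)/(1) = -22/3.

-22/3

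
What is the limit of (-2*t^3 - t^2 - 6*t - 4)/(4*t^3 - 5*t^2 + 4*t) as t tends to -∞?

-1/2

Numerator and denominator both have degree 3.
Dividing every term by t^3, all lower-order terms vanish and the limit is the ratio of leading coefficients, -2/(4) = -1/2.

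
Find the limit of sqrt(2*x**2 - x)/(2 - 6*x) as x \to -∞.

For large |x|, √(2*x^2 - x) ≈ √2·|x| and the denominator ≈ -6x.
Since x → −∞, |x| = −x, giving −√2/(-6) = √(2)/6.

√(2)/6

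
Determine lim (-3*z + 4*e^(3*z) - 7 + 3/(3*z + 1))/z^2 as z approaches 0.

45

Substitution gives 0/0; apply L'Hôpital's rule 2 times.
After differentiating numerator and denominator 2 times the quotient is (36*e^(3*z) + 54/(3*z + 1)^3)/(2); at z = 0 this is 45.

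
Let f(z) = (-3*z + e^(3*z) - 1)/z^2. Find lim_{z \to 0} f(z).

Direct substitution gives 0/0.
Apply L'Hôpital: lim (3*e^(3*z) - 3)/(2*z), still 0/0.
After 2 applications of L'Hôpital's rule the quotient is (9*e^(3*z))/(2); substituting z = 0 gives 9/2.

9/2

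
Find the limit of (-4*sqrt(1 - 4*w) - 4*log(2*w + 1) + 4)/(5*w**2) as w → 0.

16/5

Substitution gives 0/0; apply L'Hôpital's rule 2 times.
After differentiating numerator and denominator 2 times the quotient is (16/(2*w + 1)^2 + 16/(1 - 4*w)^(3/2))/(10); at w = 0 this is 16/5.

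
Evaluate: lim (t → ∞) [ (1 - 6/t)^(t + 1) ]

Let L be the limit and take ln: ln L = lim (t + 1)·ln(1 - 6/t) = lim (t + 1)·(-6/t + O(1/t²)) = -6.
Hence L = e^(-6).

e^(-6)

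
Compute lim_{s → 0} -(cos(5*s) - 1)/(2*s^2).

Direct substitution gives 0/0.
Apply L'Hôpital: lim (-5*sin(5*s))/(-4*s), still 0/0.
After 2 applications of L'Hôpital's rule the quotient is (-25*cos(5*s))/(-4); substituting s = 0 gives 25/4.

25/4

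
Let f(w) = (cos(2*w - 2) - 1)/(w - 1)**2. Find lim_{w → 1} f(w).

-2

Direct substitution gives 0/0.
Apply L'Hôpital: lim (-2*sin(2*w - 2))/(2*w - 2), still 0/0.
After 2 applications of L'Hôpital's rule the quotient is (-4*cos(2*w - 2))/(2); substituting w = 1 gives -2.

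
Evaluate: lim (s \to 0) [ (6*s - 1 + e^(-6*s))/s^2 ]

Direct substitution gives 0/0.
Apply L'Hôpital: lim (6 - 6*e^(-6*s))/(2*s), still 0/0.
After 2 applications of L'Hôpital's rule the quotient is (36*e^(-6*s))/(2); substituting s = 0 gives 18.

18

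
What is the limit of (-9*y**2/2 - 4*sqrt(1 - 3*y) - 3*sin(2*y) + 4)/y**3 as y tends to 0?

43/4

Substitution gives 0/0 (the numerator vanishes to order 3).
Expand each term to order y^3: the coefficient of y^3 in -4·√(1 - 3y) is 27/4 and in -3·sin(2y) is 4.
Lower-order terms cancel with the polynomial part, so the numerator is (43/4)·y^3 + o(y^3), and the limit is (43/4)/(1) = 43/4.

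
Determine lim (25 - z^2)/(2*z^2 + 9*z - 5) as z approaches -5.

-10/11

Direct substitution gives 0/0, so factor. Both numerator and denominator have (z + 5) as a factor.
After cancelling, the expression reduces to (5 - z)/(2*z - 1).
Substituting z = -5 gives -10/11.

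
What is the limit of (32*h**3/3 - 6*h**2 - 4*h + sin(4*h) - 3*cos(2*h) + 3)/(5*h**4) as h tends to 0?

Substitution gives 0/0 (the numerator vanishes to order 4).
Expand each term to order h^4: the coefficient of h^4 in sin(4h) is 0 and in -3·cos(2h) is -2.
Lower-order terms cancel with the polynomial part, so the numerator is (-2)·h^4 + o(h^4), and the limit is (-2)/(5) = -2/5.

-2/5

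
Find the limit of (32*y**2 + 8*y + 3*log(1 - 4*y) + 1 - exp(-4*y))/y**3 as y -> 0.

Substitution gives 0/0 (the numerator vanishes to order 3).
Expand each term to order y^3: the coefficient of y^3 in −e^(-4y) is 32/3 and in 3·ln(1 - 4y) is -64.
Lower-order terms cancel with the polynomial part, so the numerator is (-160/3)·y^3 + o(y^3), and the limit is (-160/3)/(1) = -160/3.

-160/3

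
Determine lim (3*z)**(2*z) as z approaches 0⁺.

1

Base → 0⁺ and exponent → 0⁺: a 0^0 form.
Take logs: 2z·ln(3z). This is 0·(−∞); rewriting as ln(3z)/(1/(2z)) and applying L'Hôpital gives 0.
Hence the limit is e^0 = 1.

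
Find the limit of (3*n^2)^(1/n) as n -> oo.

Base → ∞ and exponent → 0: an ∞^0 form.
Take logs: (1/n)·ln(3·n^2) = (ln 3 + 2·ln n)/n → 0.
So the limit is e^0 = 1.

1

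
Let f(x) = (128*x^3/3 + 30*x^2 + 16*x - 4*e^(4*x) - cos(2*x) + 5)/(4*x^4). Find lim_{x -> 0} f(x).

Substitution gives 0/0; apply L'Hôpital's rule 4 times.
After differentiating numerator and denominator 4 times the quotient is (-1024*e^(4*x) - 16*cos(2*x))/(96); at x = 0 this is -65/6.

-65/6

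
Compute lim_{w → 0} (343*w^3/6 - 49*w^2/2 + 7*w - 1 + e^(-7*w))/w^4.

Direct substitution gives 0/0.
Apply L'Hôpital: lim (343*w^2/2 - 49*w + 7 - 7*e^(-7*w))/(4*w^3), still 0/0.
Apply L'Hôpital: lim (343*w - 49 + 49*e^(-7*w))/(12*w^2), still 0/0.
Apply L'Hôpital: lim (343 - 343*e^(-7*w))/(24*w), still 0/0.
After 4 applications of L'Hôpital's rule the quotient is (2401*e^(-7*w))/(24); substituting w = 0 gives 2401/24.

2401/24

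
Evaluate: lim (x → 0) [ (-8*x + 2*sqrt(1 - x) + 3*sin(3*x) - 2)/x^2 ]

-1/4

Substitution gives 0/0; apply L'Hôpital's rule 2 times.
After differentiating numerator and denominator 2 times the quotient is (-27*sin(3*x) - 1/(2*(1 - x)^(3/2)))/(2); at x = 0 this is -1/4.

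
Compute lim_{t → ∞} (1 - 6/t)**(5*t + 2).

e^(-30)

Write it as [(1 - 6/t)^t]^(5) · (1 - 6/t)^(2). The bracketed term tends to e^(-6) and the second factor to 1, so the limit is e^(-30).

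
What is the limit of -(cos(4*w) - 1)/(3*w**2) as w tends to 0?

8/3

Direct substitution gives 0/0.
Apply L'Hôpital: lim (-4*sin(4*w))/(-6*w), still 0/0.
After 2 applications of L'Hôpital's rule the quotient is (-16*cos(4*w))/(-6); substituting w = 0 gives 8/3.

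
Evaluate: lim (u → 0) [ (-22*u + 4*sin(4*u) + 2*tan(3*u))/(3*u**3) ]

Substitution gives 0/0 (the numerator vanishes to order 3).
Expand each term to order u^3: the coefficient of u^3 in 4·sin(4u) is -128/3 and in 2·tan(3u) is 18.
Lower-order terms cancel with the polynomial part, so the numerator is (-74/3)·u^3 + o(u^3), and the limit is (-74/3)/(3) = -74/9.

-74/9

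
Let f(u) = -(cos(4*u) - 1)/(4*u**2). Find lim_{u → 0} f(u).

2

Direct substitution gives 0/0.
Apply L'Hôpital: lim (-4*sin(4*u))/(-8*u), still 0/0.
After 2 applications of L'Hôpital's rule the quotient is (-16*cos(4*u))/(-8); substituting u = 0 gives 2.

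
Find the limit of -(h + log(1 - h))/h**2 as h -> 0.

Direct substitution gives 0/0.
Apply L'Hôpital: lim (1 - 1/(1 - h))/(-2*h), still 0/0.
After 2 applications of L'Hôpital's rule the quotient is (-1/(1 - h)^2)/(-2); substituting h = 0 gives 1/2.

1/2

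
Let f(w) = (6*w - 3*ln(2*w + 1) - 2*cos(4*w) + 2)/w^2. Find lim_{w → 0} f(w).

22

Substitution gives 0/0; apply L'Hôpital's rule 2 times.
After differentiating numerator and denominator 2 times the quotient is (32*cos(4*w) + 12/(2*w + 1)^2)/(2); at w = 0 this is 22.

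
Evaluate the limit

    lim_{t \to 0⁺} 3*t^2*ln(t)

This is a 0·(−∞) form. Rewrite as 3·ln(t) / t^(−2) and apply L'Hôpital:
the derivative quotient is 3·(1/t) / (−2·t^(−3)) = (-3/2)·t^2 → 0.

0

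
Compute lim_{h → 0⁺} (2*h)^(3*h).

Base → 0⁺ and exponent → 0⁺: a 0^0 form.
Take logs: 3h·ln(2h). This is 0·(−∞); rewriting as ln(2h)/(1/(3h)) and applying L'Hôpital gives 0.
Hence the limit is e^0 = 1.

1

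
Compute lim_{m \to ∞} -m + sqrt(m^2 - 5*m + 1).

-5/2

An ∞ − ∞ form. Rationalising with the conjugate, the difference becomes (-5m + 1) / (√(m^2 - 5*m + 1) + m).
For large m the denominator behaves like 2·m, so the quotient tends to -5/2 = -5/2.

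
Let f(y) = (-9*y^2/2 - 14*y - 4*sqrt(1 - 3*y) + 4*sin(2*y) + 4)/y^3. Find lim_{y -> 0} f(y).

17/12

Substitution gives 0/0 (the numerator vanishes to order 3).
Expand each term to order y^3: the coefficient of y^3 in -4·√(1 - 3y) is 27/4 and in 4·sin(2y) is -16/3.
Lower-order terms cancel with the polynomial part, so the numerator is (17/12)·y^3 + o(y^3), and the limit is (17/12)/(1) = 17/12.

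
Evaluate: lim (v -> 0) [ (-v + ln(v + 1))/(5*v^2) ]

Direct substitution gives 0/0.
Apply L'Hôpital: lim (-1 + 1/(v + 1))/(10*v), still 0/0.
After 2 applications of L'Hôpital's rule the quotient is (-1/(v + 1)^2)/(10); substituting v = 0 gives -1/10.

-1/10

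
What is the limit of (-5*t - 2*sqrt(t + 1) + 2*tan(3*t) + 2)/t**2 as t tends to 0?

1/4

Substitution gives 0/0 (the numerator vanishes to order 2).
Expand each term to order t^2: the coefficient of t^2 in -2·√(1 + t) is 1/4 and in 2·tan(3t) is 0.
Lower-order terms cancel with the polynomial part, so the numerator is (1/4)·t^2 + o(t^2), and the limit is (1/4)/(1) = 1/4.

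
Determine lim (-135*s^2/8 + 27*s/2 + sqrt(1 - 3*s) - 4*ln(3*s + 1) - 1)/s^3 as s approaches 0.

Substitution gives 0/0 (the numerator vanishes to order 3).
Expand each term to order s^3: the coefficient of s^3 in √(1 - 3s) is -27/16 and in -4·ln(1 + 3s) is -36.
Lower-order terms cancel with the polynomial part, so the numerator is (-603/16)·s^3 + o(s^3), and the limit is (-603/16)/(1) = -603/16.

-603/16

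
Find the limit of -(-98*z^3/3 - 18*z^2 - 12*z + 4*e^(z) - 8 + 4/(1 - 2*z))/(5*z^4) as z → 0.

Substitution gives 0/0 (the numerator vanishes to order 4).
Expand each term to order z^4: the coefficient of z^4 in 4·1/(1 - 2z) is 64 and in 4·e^(z) is 1/6.
Lower-order terms cancel with the polynomial part, so the numerator is (385/6)·z^4 + o(z^4), and the limit is (385/6)/(-5) = -77/6.

-77/6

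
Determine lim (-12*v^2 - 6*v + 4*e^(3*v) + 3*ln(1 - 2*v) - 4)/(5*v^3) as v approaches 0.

2

Substitution gives 0/0 (the numerator vanishes to order 3).
Expand each term to order v^3: the coefficient of v^3 in 4·e^(3v) is 18 and in 3·ln(1 - 2v) is -8.
Lower-order terms cancel with the polynomial part, so the numerator is (10)·v^3 + o(v^3), and the limit is (10)/(5) = 2.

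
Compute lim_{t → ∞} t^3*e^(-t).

Write as t^3/e^{1t}, an ∞/∞ form.
Exponential growth dominates any polynomial, so repeated L'Hôpital (or the standard result) gives 0.

0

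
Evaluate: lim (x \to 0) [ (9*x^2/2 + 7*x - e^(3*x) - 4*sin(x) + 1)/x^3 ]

Substitution gives 0/0 (the numerator vanishes to order 3).
Expand each term to order x^3: the coefficient of x^3 in −e^(3x) is -9/2 and in -4·sin(x) is 2/3.
Lower-order terms cancel with the polynomial part, so the numerator is (-23/6)·x^3 + o(x^3), and the limit is (-23/6)/(1) = -23/6.

-23/6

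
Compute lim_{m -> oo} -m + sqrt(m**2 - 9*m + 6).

This has the form ∞ − ∞. Multiply and divide by the conjugate √(m^2 - 9*m + 6) + m.
That gives (-9m + 6) / (√(m^2 - 9*m + 6) + m).
Divide numerator and denominator by m: the limit is -9/(2·1) = -9/2.

-9/2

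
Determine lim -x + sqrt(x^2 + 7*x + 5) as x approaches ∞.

7/2

This has the form ∞ − ∞. Multiply and divide by the conjugate √(x^2 + 7*x + 5) + x.
That gives (7x + 5) / (√(x^2 + 7*x + 5) + x).
Divide numerator and denominator by x: the limit is 7/(2·1) = 7/2.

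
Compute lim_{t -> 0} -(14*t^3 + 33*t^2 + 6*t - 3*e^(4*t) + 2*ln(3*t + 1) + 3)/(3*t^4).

Substitution gives 0/0 (the numerator vanishes to order 4).
Expand each term to order t^4: the coefficient of t^4 in 2·ln(1 + 3t) is -81/2 and in -3·e^(4t) is -32.
Lower-order terms cancel with the polynomial part, so the numerator is (-145/2)·t^4 + o(t^4), and the limit is (-145/2)/(-3) = 145/6.

145/6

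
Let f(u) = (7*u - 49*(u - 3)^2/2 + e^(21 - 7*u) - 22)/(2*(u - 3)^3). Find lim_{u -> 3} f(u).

Direct substitution gives 0/0.
Apply L'Hôpital: lim (-49*u - 7*e^(21 - 7*u) + 154)/(6*(u - 3)^2), still 0/0.
Apply L'Hôpital: lim (49*e^(21 - 7*u) - 49)/(12*u - 36), still 0/0.
After 3 applications of L'Hôpital's rule the quotient is (-343*e^(21 - 7*u))/(12); substituting u = 3 gives -343/12.

-343/12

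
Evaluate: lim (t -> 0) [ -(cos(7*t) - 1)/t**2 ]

49/2

Direct substitution gives 0/0.
Apply L'Hôpital: lim (-7*sin(7*t))/(-2*t), still 0/0.
After 2 applications of L'Hôpital's rule the quotient is (-49*cos(7*t))/(-2); substituting t = 0 gives 49/2.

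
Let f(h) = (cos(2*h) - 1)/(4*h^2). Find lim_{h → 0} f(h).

-1/2

Direct substitution gives 0/0.
Apply L'Hôpital: lim (-2*sin(2*h))/(8*h), still 0/0.
After 2 applications of L'Hôpital's rule the quotient is (-4*cos(2*h))/(8); substituting h = 0 gives -1/2.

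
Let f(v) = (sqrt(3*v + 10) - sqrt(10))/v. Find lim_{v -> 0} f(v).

Substitution gives 0/0. Multiply numerator and denominator by the conjugate √(10 + 3v) + √10.
The numerator becomes (10 + 3v) − 10 = 3v, so the expression simplifies to 3/(√(10 + 3v) + √10).
Letting v → 0 gives 3/(2√10) = 3*√(10)/20.

3*√(10)/20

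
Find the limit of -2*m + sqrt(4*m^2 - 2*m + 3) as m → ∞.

An ∞ − ∞ form. Rationalising with the conjugate, the difference becomes (-2m + 3) / (√(4*m^2 - 2*m + 3) + 2m).
For large m the denominator behaves like 2·2m, so the quotient tends to -2/4 = -1/2.

-1/2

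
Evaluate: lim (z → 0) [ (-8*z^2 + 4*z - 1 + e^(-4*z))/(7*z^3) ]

Direct substitution gives 0/0.
Apply L'Hôpital: lim (-16*z + 4 - 4*e^(-4*z))/(21*z^2), still 0/0.
Apply L'Hôpital: lim (-16 + 16*e^(-4*z))/(42*z), still 0/0.
After 3 applications of L'Hôpital's rule the quotient is (-64*e^(-4*z))/(42); substituting z = 0 gives -32/21.

-32/21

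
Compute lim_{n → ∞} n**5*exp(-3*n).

Write as n^5/e^{3n}, an ∞/∞ form.
Exponential growth dominates any polynomial, so repeated L'Hôpital (or the standard result) gives 0.

0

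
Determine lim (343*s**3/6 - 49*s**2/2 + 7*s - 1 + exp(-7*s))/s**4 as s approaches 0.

Direct substitution gives 0/0.
Apply L'Hôpital: lim (343*s^2/2 - 49*s + 7 - 7*e^(-7*s))/(4*s^3), still 0/0.
Apply L'Hôpital: lim (343*s - 49 + 49*e^(-7*s))/(12*s^2), still 0/0.
Apply L'Hôpital: lim (343 - 343*e^(-7*s))/(24*s), still 0/0.
After 4 applications of L'Hôpital's rule the quotient is (2401*e^(-7*s))/(24); substituting s = 0 gives 2401/24.

2401/24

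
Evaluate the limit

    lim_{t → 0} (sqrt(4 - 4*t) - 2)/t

-1

Substitution gives 0/0. Multiply numerator and denominator by the conjugate √(4 - 4t) + √4.
The numerator becomes (4 - 4t) − 4 = -4t, so the expression simplifies to -4/(√(4 - 4t) + √4).
Letting t → 0 gives -4/(2√4) = -1.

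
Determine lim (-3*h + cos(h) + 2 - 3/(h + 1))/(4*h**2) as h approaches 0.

-7/8

Substitution gives 0/0; apply L'Hôpital's rule 2 times.
After differentiating numerator and denominator 2 times the quotient is (-cos(h) - 6/(h + 1)^3)/(8); at h = 0 this is -7/8.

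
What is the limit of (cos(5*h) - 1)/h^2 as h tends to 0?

Direct substitution gives 0/0.
Apply L'Hôpital: lim (-5*sin(5*h))/(2*h), still 0/0.
After 2 applications of L'Hôpital's rule the quotient is (-25*cos(5*h))/(2); substituting h = 0 gives -25/2.

-25/2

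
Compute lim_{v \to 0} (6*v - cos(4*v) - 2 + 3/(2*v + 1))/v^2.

Substitution gives 0/0; apply L'Hôpital's rule 2 times.
After differentiating numerator and denominator 2 times the quotient is (16*cos(4*v) + 24/(2*v + 1)^3)/(2); at v = 0 this is 20.

20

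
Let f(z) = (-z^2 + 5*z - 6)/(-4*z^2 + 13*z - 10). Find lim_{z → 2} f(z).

Direct substitution gives 0/0, so factor. Both numerator and denominator have (z - 2) as a factor.
After cancelling, the expression reduces to (3 - z)/(5 - 4*z).
Substituting z = 2 gives -1/3.

-1/3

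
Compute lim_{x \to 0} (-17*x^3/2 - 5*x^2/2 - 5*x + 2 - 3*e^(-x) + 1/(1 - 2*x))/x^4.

Substitution gives 0/0 (the numerator vanishes to order 4).
Expand each term to order x^4: the coefficient of x^4 in 1/(1 - 2x) is 16 and in -3·e^(-x) is -1/8.
Lower-order terms cancel with the polynomial part, so the numerator is (127/8)·x^4 + o(x^4), and the limit is (127/8)/(1) = 127/8.

127/8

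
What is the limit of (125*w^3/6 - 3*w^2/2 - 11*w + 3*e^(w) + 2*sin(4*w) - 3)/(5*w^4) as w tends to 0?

Substitution gives 0/0; apply L'Hôpital's rule 4 times.
After differentiating numerator and denominator 4 times the quotient is (3*e^(w) + 512*sin(4*w))/(120); at w = 0 this is 1/40.

1/40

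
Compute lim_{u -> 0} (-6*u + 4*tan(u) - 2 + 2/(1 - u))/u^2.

Substitution gives 0/0; apply L'Hôpital's rule 2 times.
After differentiating numerator and denominator 2 times the quotient is (8*tan(u)/cos(u)^2 - 4/(u - 1)^3)/(2); at u = 0 this is 2.

2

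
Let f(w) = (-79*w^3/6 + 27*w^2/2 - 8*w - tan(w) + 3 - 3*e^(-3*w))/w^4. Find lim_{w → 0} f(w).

Substitution gives 0/0 (the numerator vanishes to order 4).
Expand each term to order w^4: the coefficient of w^4 in −tan(w) is 0 and in -3·e^(-3w) is -81/8.
Lower-order terms cancel with the polynomial part, so the numerator is (-81/8)·w^4 + o(w^4), and the limit is (-81/8)/(1) = -81/8.

-81/8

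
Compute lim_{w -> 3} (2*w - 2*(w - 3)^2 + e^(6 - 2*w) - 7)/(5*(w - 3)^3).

Direct substitution gives 0/0.
Apply L'Hôpital: lim (-4*w - 2*e^(6 - 2*w) + 14)/(15*(w - 3)^2), still 0/0.
Apply L'Hôpital: lim (4*e^(6 - 2*w) - 4)/(30*w - 90), still 0/0.
After 3 applications of L'Hôpital's rule the quotient is (-8*e^(6 - 2*w))/(30); substituting w = 3 gives -4/15.

-4/15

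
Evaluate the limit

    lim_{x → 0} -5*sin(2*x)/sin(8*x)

Substitution gives 0/0.
Divide numerator and denominator by x: sin(2x)/x → 2 and sin(8x)/x → 8, so the limit is -5·2/8 = -5/4.

-5/4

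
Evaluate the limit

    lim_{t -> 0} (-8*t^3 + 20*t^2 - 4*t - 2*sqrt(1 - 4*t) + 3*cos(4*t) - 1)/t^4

52

Substitution gives 0/0 (the numerator vanishes to order 4).
Expand each term to order t^4: the coefficient of t^4 in 3·cos(4t) is 32 and in -2·√(1 - 4t) is 20.
Lower-order terms cancel with the polynomial part, so the numerator is (52)·t^4 + o(t^4), and the limit is (52)/(1) = 52.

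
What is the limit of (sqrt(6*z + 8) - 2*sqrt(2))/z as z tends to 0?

Substitution gives 0/0. Multiply numerator and denominator by the conjugate √(8 + 6z) + √8.
The numerator becomes (8 + 6z) − 8 = 6z, so the expression simplifies to 6/(√(8 + 6z) + √8).
Letting z → 0 gives 6/(2√8) = 3*√(2)/4.

3*√(2)/4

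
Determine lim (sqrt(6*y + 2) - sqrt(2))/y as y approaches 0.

3*√(2)/2

Substitution gives 0/0. Multiply numerator and denominator by the conjugate √(2 + 6y) + √2.
The numerator becomes (2 + 6y) − 2 = 6y, so the expression simplifies to 6/(√(2 + 6y) + √2).
Letting y → 0 gives 6/(2√2) = 3*√(2)/2.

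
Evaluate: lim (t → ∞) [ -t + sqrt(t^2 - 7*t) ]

An ∞ − ∞ form. Rationalising with the conjugate, the difference becomes (-7t) / (√(t^2 - 7*t) + t).
For large t the denominator behaves like 2·t, so the quotient tends to -7/2 = -7/2.

-7/2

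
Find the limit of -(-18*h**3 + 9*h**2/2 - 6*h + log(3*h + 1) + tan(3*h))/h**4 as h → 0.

81/4

Substitution gives 0/0 (the numerator vanishes to order 4).
Expand each term to order h^4: the coefficient of h^4 in tan(3h) is 0 and in ln(1 + 3h) is -81/4.
Lower-order terms cancel with the polynomial part, so the numerator is (-81/4)·h^4 + o(h^4), and the limit is (-81/4)/(-1) = 81/4.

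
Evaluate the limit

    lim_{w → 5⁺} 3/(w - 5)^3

∞

As w → 5⁺, (w - 5) → 0⁺, so (w - 5)^3 → 0⁺ and 3/(w - 5)^3 → ∞.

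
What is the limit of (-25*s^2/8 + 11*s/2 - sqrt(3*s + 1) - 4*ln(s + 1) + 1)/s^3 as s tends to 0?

Substitution gives 0/0 (the numerator vanishes to order 3).
Expand each term to order s^3: the coefficient of s^3 in −√(1 + 3s) is -27/16 and in -4·ln(1 + s) is -4/3.
Lower-order terms cancel with the polynomial part, so the numerator is (-145/48)·s^3 + o(s^3), and the limit is (-145/48)/(1) = -145/48.

-145/48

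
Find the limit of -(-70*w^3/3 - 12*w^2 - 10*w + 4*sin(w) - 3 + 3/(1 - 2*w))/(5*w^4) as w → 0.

Substitution gives 0/0 (the numerator vanishes to order 4).
Expand each term to order w^4: the coefficient of w^4 in 4·sin(w) is 0 and in 3·1/(1 - 2w) is 48.
Lower-order terms cancel with the polynomial part, so the numerator is (48)·w^4 + o(w^4), and the limit is (48)/(-5) = -48/5.

-48/5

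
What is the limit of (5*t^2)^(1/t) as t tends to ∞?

Base → ∞ and exponent → 0: an ∞^0 form.
Take logs: (1/t)·ln(5·t^2) = (ln 5 + 2·ln t)/t → 0.
So the limit is e^0 = 1.

1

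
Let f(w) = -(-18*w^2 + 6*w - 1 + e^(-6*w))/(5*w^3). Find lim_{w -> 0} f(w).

Direct substitution gives 0/0.
Apply L'Hôpital: lim (-36*w + 6 - 6*e^(-6*w))/(-15*w^2), still 0/0.
Apply L'Hôpital: lim (-36 + 36*e^(-6*w))/(-30*w), still 0/0.
After 3 applications of L'Hôpital's rule the quotient is (-216*e^(-6*w))/(-30); substituting w = 0 gives 36/5.

36/5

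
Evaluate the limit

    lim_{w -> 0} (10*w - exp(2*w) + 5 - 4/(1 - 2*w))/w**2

Substitution gives 0/0; apply L'Hôpital's rule 2 times.
After differentiating numerator and denominator 2 times the quotient is (-4*e^(2*w) + 32/(2*w - 1)^3)/(2); at w = 0 this is -18.

-18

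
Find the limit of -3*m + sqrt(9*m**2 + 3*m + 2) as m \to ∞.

An ∞ − ∞ form. Rationalising with the conjugate, the difference becomes (3m + 2) / (√(9*m^2 + 3*m + 2) + 3m).
For large m the denominator behaves like 2·3m, so the quotient tends to 3/6 = 1/2.

1/2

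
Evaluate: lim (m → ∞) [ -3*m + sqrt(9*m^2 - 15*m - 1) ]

This has the form ∞ − ∞. Multiply and divide by the conjugate √(9*m^2 - 15*m - 1) + 3m.
That gives (-15m - 1) / (√(9*m^2 - 15*m - 1) + 3m).
Divide numerator and denominator by m: the limit is -15/(2·3) = -5/2.

-5/2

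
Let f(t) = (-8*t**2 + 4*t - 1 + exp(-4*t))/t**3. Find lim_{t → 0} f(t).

Direct substitution gives 0/0.
Apply L'Hôpital: lim (-16*t + 4 - 4*e^(-4*t))/(3*t^2), still 0/0.
Apply L'Hôpital: lim (-16 + 16*e^(-4*t))/(6*t), still 0/0.
After 3 applications of L'Hôpital's rule the quotient is (-64*e^(-4*t))/(6); substituting t = 0 gives -32/3.

-32/3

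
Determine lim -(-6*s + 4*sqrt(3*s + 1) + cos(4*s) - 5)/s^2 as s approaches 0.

Substitution gives 0/0 (the numerator vanishes to order 2).
Expand each term to order s^2: the coefficient of s^2 in cos(4s) is -8 and in 4·√(1 + 3s) is -9/2.
Lower-order terms cancel with the polynomial part, so the numerator is (-25/2)·s^2 + o(s^2), and the limit is (-25/2)/(-1) = 25/2.

25/2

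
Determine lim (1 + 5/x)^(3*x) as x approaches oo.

e^(15)

Let L be the limit and take ln: ln L = lim (3x)·ln(1 + 5/x) = lim (3x)·(5/x + O(1/x²)) = 15.
Hence L = e^(15).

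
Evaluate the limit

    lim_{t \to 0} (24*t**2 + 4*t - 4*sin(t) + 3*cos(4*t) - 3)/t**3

2/3

Substitution gives 0/0; apply L'Hôpital's rule 3 times.
After differentiating numerator and denominator 3 times the quotient is (192*sin(4*t) + 4*cos(t))/(6); at t = 0 this is 2/3.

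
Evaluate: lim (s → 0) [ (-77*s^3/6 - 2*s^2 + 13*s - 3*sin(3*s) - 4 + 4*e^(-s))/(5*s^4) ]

1/30

Substitution gives 0/0 (the numerator vanishes to order 4).
Expand each term to order s^4: the coefficient of s^4 in -3·sin(3s) is 0 and in 4·e^(-s) is 1/6.
Lower-order terms cancel with the polynomial part, so the numerator is (1/6)·s^4 + o(s^4), and the limit is (1/6)/(5) = 1/30.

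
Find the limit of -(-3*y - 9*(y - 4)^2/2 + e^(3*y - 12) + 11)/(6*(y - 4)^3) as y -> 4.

Direct substitution gives 0/0.
Apply L'Hôpital: lim (-9*y + 3*e^(3*y - 12) + 33)/(-18*(y - 4)^2), still 0/0.
Apply L'Hôpital: lim (9*e^(3*y - 12) - 9)/(144 - 36*y), still 0/0.
After 3 applications of L'Hôpital's rule the quotient is (27*e^(3*y - 12))/(-36); substituting y = 4 gives -3/4.

-3/4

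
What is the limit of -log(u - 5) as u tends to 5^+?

∞

As u → 5⁺, u - 5 → 0⁺ and ln(u - 5) → −∞.
Multiplying by -1 gives ∞.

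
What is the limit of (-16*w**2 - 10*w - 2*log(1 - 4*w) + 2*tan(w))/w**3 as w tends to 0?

Substitution gives 0/0; apply L'Hôpital's rule 3 times.
After differentiating numerator and denominator 3 times the quotient is (12*tan(w)^2/cos(w)^2 + 4/cos(w)^2 - 256/(4*w - 1)^3)/(6); at w = 0 this is 130/3.

130/3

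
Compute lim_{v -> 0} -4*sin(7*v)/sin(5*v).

-28/5

Substitution gives 0/0.
Divide numerator and denominator by v: sin(7v)/v → 7 and sin(5v)/v → 5, so the limit is -4·7/5 = -28/5.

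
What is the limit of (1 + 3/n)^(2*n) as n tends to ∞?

Write it as [(1 + 3/n)^n]^(2) · (1 + 3/n)^(0). The bracketed term tends to e^(3) and the second factor to 1, so the limit is e^(6).

e^(6)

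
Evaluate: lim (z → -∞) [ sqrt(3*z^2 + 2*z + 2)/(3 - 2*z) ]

For large |z|, √(3*z^2 + 2*z + 2) ≈ √3·|z| and the denominator ≈ -2z.
Since z → −∞, |z| = −z, giving −√3/(-2) = √(3)/2.

√(3)/2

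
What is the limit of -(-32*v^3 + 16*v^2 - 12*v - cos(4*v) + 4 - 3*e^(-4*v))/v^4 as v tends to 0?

128/3

Substitution gives 0/0; apply L'Hôpital's rule 4 times.
After differentiating numerator and denominator 4 times the quotient is (-256*cos(4*v) - 768*e^(-4*v))/(-24); at v = 0 this is 128/3.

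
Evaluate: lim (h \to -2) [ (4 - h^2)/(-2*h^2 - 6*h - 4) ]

2

At h = -2 both the top and bottom vanish — a removable singularity. Factoring out (h + 2) from each leaves (2 - h)/(-2*h - 2), which at h = -2 equals 2.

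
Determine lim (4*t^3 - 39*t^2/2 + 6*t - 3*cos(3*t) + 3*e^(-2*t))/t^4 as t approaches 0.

Substitution gives 0/0 (the numerator vanishes to order 4).
Expand each term to order t^4: the coefficient of t^4 in 3·e^(-2t) is 2 and in -3·cos(3t) is -81/8.
Lower-order terms cancel with the polynomial part, so the numerator is (-65/8)·t^4 + o(t^4), and the limit is (-65/8)/(1) = -65/8.

-65/8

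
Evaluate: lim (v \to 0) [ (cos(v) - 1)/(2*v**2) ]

-1/4

Direct substitution gives 0/0.
Apply L'Hôpital: lim (-sin(v))/(4*v), still 0/0.
After 2 applications of L'Hôpital's rule the quotient is (-cos(v))/(4); substituting v = 0 gives -1/4.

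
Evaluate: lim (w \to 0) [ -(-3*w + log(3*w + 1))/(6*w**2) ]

Direct substitution gives 0/0.
Apply L'Hôpital: lim (-3 + 3/(3*w + 1))/(-12*w), still 0/0.
After 2 applications of L'Hôpital's rule the quotient is (-9/(3*w + 1)^2)/(-12); substituting w = 0 gives 3/4.

3/4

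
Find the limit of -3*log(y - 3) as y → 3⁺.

∞

As y → 3⁺, y - 3 → 0⁺ and ln(y - 3) → −∞.
Multiplying by -3 gives ∞.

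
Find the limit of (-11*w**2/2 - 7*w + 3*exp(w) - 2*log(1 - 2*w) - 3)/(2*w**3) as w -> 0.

35/12

Substitution gives 0/0; apply L'Hôpital's rule 3 times.
After differentiating numerator and denominator 3 times the quotient is (3*e^(w) - 32/(2*w - 1)^3)/(12); at w = 0 this is 35/12.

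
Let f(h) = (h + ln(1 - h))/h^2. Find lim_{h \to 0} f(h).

-1/2

Direct substitution gives 0/0.
Apply L'Hôpital: lim (1 - 1/(1 - h))/(2*h), still 0/0.
After 2 applications of L'Hôpital's rule the quotient is (-1/(1 - h)^2)/(2); substituting h = 0 gives -1/2.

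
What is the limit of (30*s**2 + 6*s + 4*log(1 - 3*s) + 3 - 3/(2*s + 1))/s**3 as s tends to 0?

Substitution gives 0/0; apply L'Hôpital's rule 3 times.
After differentiating numerator and denominator 3 times the quotient is (216/(3*s - 1)^3 + 144/(2*s + 1)^4)/(6); at s = 0 this is -12.

-12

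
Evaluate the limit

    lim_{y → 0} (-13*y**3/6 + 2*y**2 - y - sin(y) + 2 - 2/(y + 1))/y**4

Substitution gives 0/0; apply L'Hôpital's rule 4 times.
After differentiating numerator and denominator 4 times the quotient is (-sin(y) - 48/(y + 1)^5)/(24); at y = 0 this is -2.

-2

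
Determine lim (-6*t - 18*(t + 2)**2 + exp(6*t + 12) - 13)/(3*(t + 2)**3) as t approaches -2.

Direct substitution gives 0/0.
Apply L'Hôpital: lim (-36*t + 6*e^(6*t + 12) - 78)/(9*(t + 2)^2), still 0/0.
Apply L'Hôpital: lim (36*e^(6*t + 12) - 36)/(18*t + 36), still 0/0.
After 3 applications of L'Hôpital's rule the quotient is (216*e^(6*t + 12))/(18); substituting t = -2 gives 12.

12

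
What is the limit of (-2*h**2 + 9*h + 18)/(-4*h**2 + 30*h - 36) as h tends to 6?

Since h = 6 makes numerator and denominator zero, (h - 6) divides both.
Cancelling it gives (-2*h - 3)/(6 - 4*h); now plug in h = 6 to get 5/6.

5/6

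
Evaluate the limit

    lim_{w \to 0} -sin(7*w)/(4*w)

Substitution gives 0/0.
Write it as (7/(-4))·sin(7w)/(7w); since sin(u)/u → 1, the limit is -7/4.

-7/4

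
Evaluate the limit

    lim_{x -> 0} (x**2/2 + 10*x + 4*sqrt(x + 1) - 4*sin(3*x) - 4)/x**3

73/4

Substitution gives 0/0; apply L'Hôpital's rule 3 times.
After differentiating numerator and denominator 3 times the quotient is (108*cos(3*x) + 3/(2*(x + 1)^(5/2)))/(6); at x = 0 this is 73/4.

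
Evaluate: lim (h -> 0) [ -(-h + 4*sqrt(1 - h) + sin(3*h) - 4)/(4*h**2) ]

Substitution gives 0/0; apply L'Hôpital's rule 2 times.
After differentiating numerator and denominator 2 times the quotient is (-9*sin(3*h) - 1/(1 - h)^(3/2))/(-8); at h = 0 this is 1/8.

1/8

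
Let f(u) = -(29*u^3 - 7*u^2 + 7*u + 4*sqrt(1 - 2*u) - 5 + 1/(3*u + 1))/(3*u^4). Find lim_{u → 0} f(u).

-157/6

Substitution gives 0/0; apply L'Hôpital's rule 4 times.
After differentiating numerator and denominator 4 times the quotient is (1944/(3*u + 1)^5 - 60/(1 - 2*u)^(7/2))/(-72); at u = 0 this is -157/6.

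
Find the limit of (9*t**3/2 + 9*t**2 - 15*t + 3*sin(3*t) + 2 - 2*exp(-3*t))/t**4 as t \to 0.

Substitution gives 0/0; apply L'Hôpital's rule 4 times.
After differentiating numerator and denominator 4 times the quotient is (243*sin(3*t) - 162*e^(-3*t))/(24); at t = 0 this is -27/4.

-27/4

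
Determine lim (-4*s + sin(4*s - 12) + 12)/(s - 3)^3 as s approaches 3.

Direct substitution gives 0/0.
Apply L'Hôpital: lim (4*cos(4*s - 12) - 4)/(3*(s - 3)^2), still 0/0.
Apply L'Hôpital: lim (-16*sin(4*s - 12))/(6*s - 18), still 0/0.
After 3 applications of L'Hôpital's rule the quotient is (-64*cos(4*s - 12))/(6); substituting s = 3 gives -32/3.

-32/3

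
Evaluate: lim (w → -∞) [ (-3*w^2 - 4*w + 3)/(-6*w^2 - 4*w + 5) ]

1/2

Numerator and denominator both have degree 2.
Dividing every term by w^2, all lower-order terms vanish and the limit is the ratio of leading coefficients, -3/(-6) = 1/2.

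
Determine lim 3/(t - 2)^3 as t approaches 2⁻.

-∞

As t → 2⁻, (t - 2) → 0⁻, so (t - 2)^3 → 0⁻ and 3/(t - 2)^3 → -∞.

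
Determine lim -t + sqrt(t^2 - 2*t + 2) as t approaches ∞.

-1

An ∞ − ∞ form. Rationalising with the conjugate, the difference becomes (-2t + 2) / (√(t^2 - 2*t + 2) + t).
For large t the denominator behaves like 2·t, so the quotient tends to -2/2 = -1.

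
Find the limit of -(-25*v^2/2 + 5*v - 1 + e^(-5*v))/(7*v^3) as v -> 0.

125/42

Direct substitution gives 0/0.
Apply L'Hôpital: lim (-25*v + 5 - 5*e^(-5*v))/(-21*v^2), still 0/0.
Apply L'Hôpital: lim (-25 + 25*e^(-5*v))/(-42*v), still 0/0.
After 3 applications of L'Hôpital's rule the quotient is (-125*e^(-5*v))/(-42); substituting v = 0 gives 125/42.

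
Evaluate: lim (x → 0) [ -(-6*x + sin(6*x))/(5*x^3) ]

36/5

Direct substitution gives 0/0.
Apply L'Hôpital: lim (6*cos(6*x) - 6)/(-15*x^2), still 0/0.
Apply L'Hôpital: lim (-36*sin(6*x))/(-30*x), still 0/0.
After 3 applications of L'Hôpital's rule the quotient is (-216*cos(6*x))/(-30); substituting x = 0 gives 36/5.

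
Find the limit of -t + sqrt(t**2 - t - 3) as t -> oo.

An ∞ − ∞ form. Rationalising with the conjugate, the difference becomes (-t - 3) / (√(t^2 - t - 3) + t).
For large t the denominator behaves like 2·t, so the quotient tends to -1/2 = -1/2.

-1/2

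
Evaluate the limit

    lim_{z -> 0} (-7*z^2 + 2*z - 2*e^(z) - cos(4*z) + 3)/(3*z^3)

Substitution gives 0/0 (the numerator vanishes to order 3).
Expand each term to order z^3: the coefficient of z^3 in -2·e^(z) is -1/3 and in −cos(4z) is 0.
Lower-order terms cancel with the polynomial part, so the numerator is (-1/3)·z^3 + o(z^3), and the limit is (-1/3)/(3) = -1/9.

-1/9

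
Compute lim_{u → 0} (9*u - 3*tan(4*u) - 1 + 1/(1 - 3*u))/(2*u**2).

9/2

Substitution gives 0/0; apply L'Hôpital's rule 2 times.
After differentiating numerator and denominator 2 times the quotient is (-96*tan(4*u)/cos(4*u)^2 - 18/(3*u - 1)^3)/(4); at u = 0 this is 9/2.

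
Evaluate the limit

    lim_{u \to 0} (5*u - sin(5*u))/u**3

125/6

Direct substitution gives 0/0.
Apply L'Hôpital: lim (5 - 5*cos(5*u))/(3*u^2), still 0/0.
Apply L'Hôpital: lim (25*sin(5*u))/(6*u), still 0/0.
After 3 applications of L'Hôpital's rule the quotient is (125*cos(5*u))/(6); substituting u = 0 gives 125/6.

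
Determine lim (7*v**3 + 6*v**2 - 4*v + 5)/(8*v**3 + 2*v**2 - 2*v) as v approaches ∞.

Numerator and denominator both have degree 3.
Dividing every term by v^3, all lower-order terms vanish and the limit is the ratio of leading coefficients, 7/(8) = 7/8.

7/8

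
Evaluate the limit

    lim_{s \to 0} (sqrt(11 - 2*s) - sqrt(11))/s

A 0/0 form; rationalise with √(11 - 2s) + √11. This collapses the numerator to -2s, leaving -2/(√(11 - 2s) + √11) → -2/(2√11) = -√(11)/11.

-√(11)/11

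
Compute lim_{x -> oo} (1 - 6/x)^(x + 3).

The base → 1 and the exponent → ∞: a 1^∞ form.
Take logarithms: (x + 3)·ln(1 - 6/x). Since ln(1+u) ~ u for small u, this behaves like (x)·(-6/x) → -6.
So the limit is e^(-6).

e^(-6)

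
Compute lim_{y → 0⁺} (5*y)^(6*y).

1

Base → 0⁺ and exponent → 0⁺: a 0^0 form.
Take logs: 6y·ln(5y). This is 0·(−∞); rewriting as ln(5y)/(1/(6y)) and applying L'Hôpital gives 0.
Hence the limit is e^0 = 1.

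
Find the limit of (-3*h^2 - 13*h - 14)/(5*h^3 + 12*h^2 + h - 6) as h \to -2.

Since h = -2 makes numerator and denominator zero, (h + 2) divides both.
Cancelling it gives (-3*h - 7)/(5*h^2 + 2*h - 3); now plug in h = -2 to get -1/13.

-1/13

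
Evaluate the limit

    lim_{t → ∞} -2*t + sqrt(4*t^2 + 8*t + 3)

2

This has the form ∞ − ∞. Multiply and divide by the conjugate √(4*t^2 + 8*t + 3) + 2t.
That gives (8t + 3) / (√(4*t^2 + 8*t + 3) + 2t).
Divide numerator and denominator by t: the limit is 8/(2·2) = 2.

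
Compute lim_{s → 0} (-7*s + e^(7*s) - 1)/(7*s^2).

Direct substitution gives 0/0.
Apply L'Hôpital: lim (7*e^(7*s) - 7)/(14*s), still 0/0.
After 2 applications of L'Hôpital's rule the quotient is (49*e^(7*s))/(14); substituting s = 0 gives 7/2.

7/2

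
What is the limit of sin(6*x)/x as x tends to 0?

6

Substitution gives 0/0.
Write it as (6)·sin(6x)/(6x); since sin(u)/u → 1, the limit is 6.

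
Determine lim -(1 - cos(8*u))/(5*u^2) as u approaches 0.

-32/5

Substitution gives 0/0.
Use (1 − cos θ)/θ² → 1/2 with θ = 8u: the limit is 8²/(2·(-5)) = -32/5.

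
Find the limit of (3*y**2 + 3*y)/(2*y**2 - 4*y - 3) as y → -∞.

Numerator and denominator both have degree 2.
Dividing every term by y^2, all lower-order terms vanish and the limit is the ratio of leading coefficients, 3/(2) = 3/2.

3/2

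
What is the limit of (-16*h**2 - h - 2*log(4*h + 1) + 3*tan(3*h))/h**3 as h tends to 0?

Substitution gives 0/0 (the numerator vanishes to order 3).
Expand each term to order h^3: the coefficient of h^3 in -2·ln(1 + 4h) is -128/3 and in 3·tan(3h) is 27.
Lower-order terms cancel with the polynomial part, so the numerator is (-47/3)·h^3 + o(h^3), and the limit is (-47/3)/(1) = -47/3.

-47/3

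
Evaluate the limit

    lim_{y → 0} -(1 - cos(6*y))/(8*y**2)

-9/4

Substitution gives 0/0.
Use (1 − cos u)/u² → 1/2 with u = 6y: the limit is 6²/(2·(-8)) = -9/4.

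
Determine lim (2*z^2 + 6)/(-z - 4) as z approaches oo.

-∞

The numerator has higher degree (2 > 1); the quotient behaves like (2/(-1))·z^1 for large |z|.
As z → +∞ this diverges to -∞.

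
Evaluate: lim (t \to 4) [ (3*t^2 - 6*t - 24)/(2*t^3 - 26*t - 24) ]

9/35

Since t = 4 makes numerator and denominator zero, (t - 4) divides both.
Cancelling it gives (3*t + 6)/(2*t^2 + 8*t + 6); now plug in t = 4 to get 9/35.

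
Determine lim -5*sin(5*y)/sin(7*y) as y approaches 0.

Substitution gives 0/0.
Divide numerator and denominator by y: sin(5y)/y → 5 and sin(7y)/y → 7, so the limit is -5·5/7 = -25/7.

-25/7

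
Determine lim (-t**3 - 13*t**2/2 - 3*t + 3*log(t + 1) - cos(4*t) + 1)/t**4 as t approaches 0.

-137/12

Substitution gives 0/0; apply L'Hôpital's rule 4 times.
After differentiating numerator and denominator 4 times the quotient is (-256*cos(4*t) - 18/(t + 1)^4)/(24); at t = 0 this is -137/12.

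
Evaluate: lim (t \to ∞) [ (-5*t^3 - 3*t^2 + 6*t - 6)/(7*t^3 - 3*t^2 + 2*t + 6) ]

-5/7

Numerator and denominator both have degree 3.
Dividing every term by t^3, all lower-order terms vanish and the limit is the ratio of leading coefficients, -5/(7) = -5/7.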